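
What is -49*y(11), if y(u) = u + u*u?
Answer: -6468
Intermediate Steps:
y(u) = u + u²
-49*y(11) = -539*(1 + 11) = -539*12 = -49*132 = -6468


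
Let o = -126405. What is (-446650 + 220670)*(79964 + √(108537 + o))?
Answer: -18070264720 - 451960*I*√4467 ≈ -1.807e+10 - 3.0207e+7*I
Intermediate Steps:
(-446650 + 220670)*(79964 + √(108537 + o)) = (-446650 + 220670)*(79964 + √(108537 - 126405)) = -225980*(79964 + √(-17868)) = -225980*(79964 + 2*I*√4467) = -18070264720 - 451960*I*√4467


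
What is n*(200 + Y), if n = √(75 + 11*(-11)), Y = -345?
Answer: -145*I*√46 ≈ -983.44*I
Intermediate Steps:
n = I*√46 (n = √(75 - 121) = √(-46) = I*√46 ≈ 6.7823*I)
n*(200 + Y) = (I*√46)*(200 - 345) = (I*√46)*(-145) = -145*I*√46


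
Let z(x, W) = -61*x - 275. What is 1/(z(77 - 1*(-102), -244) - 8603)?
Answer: -1/19797 ≈ -5.0513e-5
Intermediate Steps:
z(x, W) = -275 - 61*x
1/(z(77 - 1*(-102), -244) - 8603) = 1/((-275 - 61*(77 - 1*(-102))) - 8603) = 1/((-275 - 61*(77 + 102)) - 8603) = 1/((-275 - 61*179) - 8603) = 1/((-275 - 10919) - 8603) = 1/(-11194 - 8603) = 1/(-19797) = -1/19797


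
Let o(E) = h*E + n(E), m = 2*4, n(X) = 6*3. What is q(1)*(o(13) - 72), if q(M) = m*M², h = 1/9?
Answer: -3784/9 ≈ -420.44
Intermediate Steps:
h = ⅑ ≈ 0.11111
n(X) = 18
m = 8
o(E) = 18 + E/9 (o(E) = E/9 + 18 = 18 + E/9)
q(M) = 8*M²
q(1)*(o(13) - 72) = (8*1²)*((18 + (⅑)*13) - 72) = (8*1)*((18 + 13/9) - 72) = 8*(175/9 - 72) = 8*(-473/9) = -3784/9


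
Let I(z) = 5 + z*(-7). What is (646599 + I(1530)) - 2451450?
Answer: -1815556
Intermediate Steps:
I(z) = 5 - 7*z
(646599 + I(1530)) - 2451450 = (646599 + (5 - 7*1530)) - 2451450 = (646599 + (5 - 10710)) - 2451450 = (646599 - 10705) - 2451450 = 635894 - 2451450 = -1815556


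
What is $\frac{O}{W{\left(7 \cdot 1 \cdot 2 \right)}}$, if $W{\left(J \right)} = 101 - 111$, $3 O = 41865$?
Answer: $- \frac{2791}{2} \approx -1395.5$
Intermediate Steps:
$O = 13955$ ($O = \frac{1}{3} \cdot 41865 = 13955$)
$W{\left(J \right)} = -10$ ($W{\left(J \right)} = 101 - 111 = -10$)
$\frac{O}{W{\left(7 \cdot 1 \cdot 2 \right)}} = \frac{13955}{-10} = 13955 \left(- \frac{1}{10}\right) = - \frac{2791}{2}$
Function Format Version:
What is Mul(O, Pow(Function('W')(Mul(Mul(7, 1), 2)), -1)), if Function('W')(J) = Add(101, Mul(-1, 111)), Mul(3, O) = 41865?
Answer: Rational(-2791, 2) ≈ -1395.5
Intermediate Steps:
O = 13955 (O = Mul(Rational(1, 3), 41865) = 13955)
Function('W')(J) = -10 (Function('W')(J) = Add(101, -111) = -10)
Mul(O, Pow(Function('W')(Mul(Mul(7, 1), 2)), -1)) = Mul(13955, Pow(-10, -1)) = Mul(13955, Rational(-1, 10)) = Rational(-2791, 2)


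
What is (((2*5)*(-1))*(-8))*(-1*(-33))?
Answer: 2640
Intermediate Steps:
(((2*5)*(-1))*(-8))*(-1*(-33)) = ((10*(-1))*(-8))*33 = -10*(-8)*33 = 80*33 = 2640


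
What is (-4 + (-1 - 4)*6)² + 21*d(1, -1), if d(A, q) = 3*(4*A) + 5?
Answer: 1513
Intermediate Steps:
d(A, q) = 5 + 12*A (d(A, q) = 12*A + 5 = 5 + 12*A)
(-4 + (-1 - 4)*6)² + 21*d(1, -1) = (-4 + (-1 - 4)*6)² + 21*(5 + 12*1) = (-4 - 5*6)² + 21*(5 + 12) = (-4 - 30)² + 21*17 = (-34)² + 357 = 1156 + 357 = 1513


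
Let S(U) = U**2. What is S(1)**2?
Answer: 1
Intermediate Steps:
S(1)**2 = (1**2)**2 = 1**2 = 1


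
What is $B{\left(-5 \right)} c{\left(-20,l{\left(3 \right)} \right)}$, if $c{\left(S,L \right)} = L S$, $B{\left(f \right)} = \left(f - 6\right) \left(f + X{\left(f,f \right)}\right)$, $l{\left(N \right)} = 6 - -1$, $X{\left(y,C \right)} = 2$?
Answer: $-4620$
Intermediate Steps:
$l{\left(N \right)} = 7$ ($l{\left(N \right)} = 6 + 1 = 7$)
$B{\left(f \right)} = \left(-6 + f\right) \left(2 + f\right)$ ($B{\left(f \right)} = \left(f - 6\right) \left(f + 2\right) = \left(-6 + f\right) \left(2 + f\right)$)
$B{\left(-5 \right)} c{\left(-20,l{\left(3 \right)} \right)} = \left(-12 + \left(-5\right)^{2} - -20\right) 7 \left(-20\right) = \left(-12 + 25 + 20\right) \left(-140\right) = 33 \left(-140\right) = -4620$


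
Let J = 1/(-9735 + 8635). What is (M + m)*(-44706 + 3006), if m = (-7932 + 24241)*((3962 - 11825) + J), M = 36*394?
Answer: 58816118452953/11 ≈ 5.3469e+12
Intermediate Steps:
M = 14184
J = -1/1100 (J = 1/(-1100) = -1/1100 ≈ -0.00090909)
m = -141061450009/1100 (m = (-7932 + 24241)*((3962 - 11825) - 1/1100) = 16309*(-7863 - 1/1100) = 16309*(-8649301/1100) = -141061450009/1100 ≈ -1.2824e+8)
(M + m)*(-44706 + 3006) = (14184 - 141061450009/1100)*(-44706 + 3006) = -141045847609/1100*(-41700) = 58816118452953/11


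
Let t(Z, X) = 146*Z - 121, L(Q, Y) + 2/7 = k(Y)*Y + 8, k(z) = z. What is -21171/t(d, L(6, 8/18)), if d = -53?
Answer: 21171/7859 ≈ 2.6939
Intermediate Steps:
L(Q, Y) = 54/7 + Y**2 (L(Q, Y) = -2/7 + (Y*Y + 8) = -2/7 + (Y**2 + 8) = -2/7 + (8 + Y**2) = 54/7 + Y**2)
t(Z, X) = -121 + 146*Z
-21171/t(d, L(6, 8/18)) = -21171/(-121 + 146*(-53)) = -21171/(-121 - 7738) = -21171/(-7859) = -21171*(-1/7859) = 21171/7859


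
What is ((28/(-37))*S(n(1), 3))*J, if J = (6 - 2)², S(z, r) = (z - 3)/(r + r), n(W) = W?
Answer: 448/111 ≈ 4.0360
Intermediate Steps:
S(z, r) = (-3 + z)/(2*r) (S(z, r) = (-3 + z)/((2*r)) = (-3 + z)*(1/(2*r)) = (-3 + z)/(2*r))
J = 16 (J = 4² = 16)
((28/(-37))*S(n(1), 3))*J = ((28/(-37))*((½)*(-3 + 1)/3))*16 = ((28*(-1/37))*((½)*(⅓)*(-2)))*16 = -28/37*(-⅓)*16 = (28/111)*16 = 448/111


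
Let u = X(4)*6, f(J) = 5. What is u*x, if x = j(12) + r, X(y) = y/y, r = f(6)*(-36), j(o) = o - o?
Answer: -1080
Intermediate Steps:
j(o) = 0
r = -180 (r = 5*(-36) = -180)
X(y) = 1
x = -180 (x = 0 - 180 = -180)
u = 6 (u = 1*6 = 6)
u*x = 6*(-180) = -1080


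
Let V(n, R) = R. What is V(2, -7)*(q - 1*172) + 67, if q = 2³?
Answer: 1215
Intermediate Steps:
q = 8
V(2, -7)*(q - 1*172) + 67 = -7*(8 - 1*172) + 67 = -7*(8 - 172) + 67 = -7*(-164) + 67 = 1148 + 67 = 1215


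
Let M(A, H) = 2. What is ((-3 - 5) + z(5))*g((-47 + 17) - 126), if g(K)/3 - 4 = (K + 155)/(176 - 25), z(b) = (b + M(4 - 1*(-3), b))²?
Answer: 74169/151 ≈ 491.19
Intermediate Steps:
z(b) = (2 + b)² (z(b) = (b + 2)² = (2 + b)²)
g(K) = 2277/151 + 3*K/151 (g(K) = 12 + 3*((K + 155)/(176 - 25)) = 12 + 3*((155 + K)/151) = 12 + 3*((155 + K)*(1/151)) = 12 + 3*(155/151 + K/151) = 12 + (465/151 + 3*K/151) = 2277/151 + 3*K/151)
((-3 - 5) + z(5))*g((-47 + 17) - 126) = ((-3 - 5) + (2 + 5)²)*(2277/151 + 3*((-47 + 17) - 126)/151) = (-8 + 7²)*(2277/151 + 3*(-30 - 126)/151) = (-8 + 49)*(2277/151 + (3/151)*(-156)) = 41*(2277/151 - 468/151) = 41*(1809/151) = 74169/151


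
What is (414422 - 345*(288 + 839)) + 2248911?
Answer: 2274518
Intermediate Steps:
(414422 - 345*(288 + 839)) + 2248911 = (414422 - 345*1127) + 2248911 = (414422 - 388815) + 2248911 = 25607 + 2248911 = 2274518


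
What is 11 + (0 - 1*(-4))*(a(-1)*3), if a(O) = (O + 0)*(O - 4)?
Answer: 71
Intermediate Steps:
a(O) = O*(-4 + O)
11 + (0 - 1*(-4))*(a(-1)*3) = 11 + (0 - 1*(-4))*(-(-4 - 1)*3) = 11 + (0 + 4)*(-1*(-5)*3) = 11 + 4*(5*3) = 11 + 4*15 = 11 + 60 = 71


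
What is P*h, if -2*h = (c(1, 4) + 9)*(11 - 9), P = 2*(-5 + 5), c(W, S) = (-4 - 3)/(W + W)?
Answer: 0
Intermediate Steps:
c(W, S) = -7/(2*W) (c(W, S) = -7*1/(2*W) = -7/(2*W))
P = 0 (P = 2*0 = 0)
h = -11/2 (h = -(-7/2/1 + 9)*(11 - 9)/2 = -(-7/2*1 + 9)*2/2 = -(-7/2 + 9)*2/2 = -11*2/4 = -½*11 = -11/2 ≈ -5.5000)
P*h = 0*(-11/2) = 0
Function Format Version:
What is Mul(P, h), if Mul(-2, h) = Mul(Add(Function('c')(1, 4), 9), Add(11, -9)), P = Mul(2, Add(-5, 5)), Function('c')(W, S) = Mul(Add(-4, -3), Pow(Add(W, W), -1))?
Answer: 0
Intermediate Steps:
Function('c')(W, S) = Mul(Rational(-7, 2), Pow(W, -1)) (Function('c')(W, S) = Mul(-7, Pow(Mul(2, W), -1)) = Mul(-7, Mul(Rational(1, 2), Pow(W, -1))) = Mul(Rational(-7, 2), Pow(W, -1)))
P = 0 (P = Mul(2, 0) = 0)
h = Rational(-11, 2) (h = Mul(Rational(-1, 2), Mul(Add(Mul(Rational(-7, 2), Pow(1, -1)), 9), Add(11, -9))) = Mul(Rational(-1, 2), Mul(Add(Mul(Rational(-7, 2), 1), 9), 2)) = Mul(Rational(-1, 2), Mul(Add(Rational(-7, 2), 9), 2)) = Mul(Rational(-1, 2), Mul(Rational(11, 2), 2)) = Mul(Rational(-1, 2), 11) = Rational(-11, 2) ≈ -5.5000)
Mul(P, h) = Mul(0, Rational(-11, 2)) = 0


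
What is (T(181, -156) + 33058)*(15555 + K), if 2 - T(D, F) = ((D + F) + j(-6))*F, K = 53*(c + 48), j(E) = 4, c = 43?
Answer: 765886752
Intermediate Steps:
K = 4823 (K = 53*(43 + 48) = 53*91 = 4823)
T(D, F) = 2 - F*(4 + D + F) (T(D, F) = 2 - ((D + F) + 4)*F = 2 - (4 + D + F)*F = 2 - F*(4 + D + F))
(T(181, -156) + 33058)*(15555 + K) = ((2 - 1*(-156)² - 4*(-156) - 1*181*(-156)) + 33058)*(15555 + 4823) = ((2 - 1*24336 + 624 + 28236) + 33058)*20378 = ((2 - 24336 + 624 + 28236) + 33058)*20378 = (4526 + 33058)*20378 = 37584*20378 = 765886752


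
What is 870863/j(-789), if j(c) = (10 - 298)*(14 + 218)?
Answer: -870863/66816 ≈ -13.034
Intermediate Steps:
j(c) = -66816 (j(c) = -288*232 = -66816)
870863/j(-789) = 870863/(-66816) = 870863*(-1/66816) = -870863/66816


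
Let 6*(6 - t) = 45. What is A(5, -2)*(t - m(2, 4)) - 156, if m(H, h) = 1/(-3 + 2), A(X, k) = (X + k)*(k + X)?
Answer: -321/2 ≈ -160.50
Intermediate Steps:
t = -3/2 (t = 6 - ⅙*45 = 6 - 15/2 = -3/2 ≈ -1.5000)
A(X, k) = (X + k)² (A(X, k) = (X + k)*(X + k) = (X + k)²)
m(H, h) = -1 (m(H, h) = 1/(-1) = -1)
A(5, -2)*(t - m(2, 4)) - 156 = (5 - 2)²*(-3/2 - 1*(-1)) - 156 = 3²*(-3/2 + 1) - 156 = 9*(-½) - 156 = -9/2 - 156 = -321/2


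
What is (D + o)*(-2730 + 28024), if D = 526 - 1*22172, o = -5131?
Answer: -677297438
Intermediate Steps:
D = -21646 (D = 526 - 22172 = -21646)
(D + o)*(-2730 + 28024) = (-21646 - 5131)*(-2730 + 28024) = -26777*25294 = -677297438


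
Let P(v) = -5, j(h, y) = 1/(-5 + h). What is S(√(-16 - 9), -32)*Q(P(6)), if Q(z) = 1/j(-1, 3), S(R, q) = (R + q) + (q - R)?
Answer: 384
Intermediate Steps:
S(R, q) = 2*q
Q(z) = -6 (Q(z) = 1/(1/(-5 - 1)) = 1/(1/(-6)) = 1/(-⅙) = -6)
S(√(-16 - 9), -32)*Q(P(6)) = (2*(-32))*(-6) = -64*(-6) = 384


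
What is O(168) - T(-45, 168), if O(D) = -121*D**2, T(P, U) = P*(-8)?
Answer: -3415464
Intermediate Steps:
T(P, U) = -8*P
O(168) - T(-45, 168) = -121*168**2 - (-8)*(-45) = -121*28224 - 1*360 = -3415104 - 360 = -3415464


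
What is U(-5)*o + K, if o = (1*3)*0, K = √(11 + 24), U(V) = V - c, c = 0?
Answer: √35 ≈ 5.9161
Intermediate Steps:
U(V) = V (U(V) = V - 1*0 = V + 0 = V)
K = √35 ≈ 5.9161
o = 0 (o = 3*0 = 0)
U(-5)*o + K = -5*0 + √35 = 0 + √35 = √35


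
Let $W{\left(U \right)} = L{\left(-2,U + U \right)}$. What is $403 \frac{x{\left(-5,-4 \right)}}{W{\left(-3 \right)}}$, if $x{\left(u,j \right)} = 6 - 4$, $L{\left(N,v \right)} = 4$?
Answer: $\frac{403}{2} \approx 201.5$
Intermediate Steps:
$x{\left(u,j \right)} = 2$ ($x{\left(u,j \right)} = 6 - 4 = 2$)
$W{\left(U \right)} = 4$
$403 \frac{x{\left(-5,-4 \right)}}{W{\left(-3 \right)}} = 403 \cdot \frac{2}{4} = 403 \cdot 2 \cdot \frac{1}{4} = 403 \cdot \frac{1}{2} = \frac{403}{2}$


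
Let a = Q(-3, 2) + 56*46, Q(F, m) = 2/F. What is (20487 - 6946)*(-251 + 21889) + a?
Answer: 879008200/3 ≈ 2.9300e+8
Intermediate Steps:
a = 7726/3 (a = 2/(-3) + 56*46 = 2*(-⅓) + 2576 = -⅔ + 2576 = 7726/3 ≈ 2575.3)
(20487 - 6946)*(-251 + 21889) + a = (20487 - 6946)*(-251 + 21889) + 7726/3 = 13541*21638 + 7726/3 = 293000158 + 7726/3 = 879008200/3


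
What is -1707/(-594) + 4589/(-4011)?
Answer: 457879/264726 ≈ 1.7296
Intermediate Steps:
-1707/(-594) + 4589/(-4011) = -1707*(-1/594) + 4589*(-1/4011) = 569/198 - 4589/4011 = 457879/264726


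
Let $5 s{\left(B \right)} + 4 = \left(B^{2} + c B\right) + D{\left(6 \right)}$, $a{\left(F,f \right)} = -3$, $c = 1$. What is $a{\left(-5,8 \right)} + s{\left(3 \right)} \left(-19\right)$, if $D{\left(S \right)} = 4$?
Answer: $- \frac{243}{5} \approx -48.6$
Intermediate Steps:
$s{\left(B \right)} = \frac{B}{5} + \frac{B^{2}}{5}$ ($s{\left(B \right)} = - \frac{4}{5} + \frac{\left(B^{2} + 1 B\right) + 4}{5} = - \frac{4}{5} + \frac{\left(B^{2} + B\right) + 4}{5} = - \frac{4}{5} + \frac{\left(B + B^{2}\right) + 4}{5} = - \frac{4}{5} + \frac{4 + B + B^{2}}{5} = - \frac{4}{5} + \left(\frac{4}{5} + \frac{B}{5} + \frac{B^{2}}{5}\right) = \frac{B}{5} + \frac{B^{2}}{5}$)
$a{\left(-5,8 \right)} + s{\left(3 \right)} \left(-19\right) = -3 + \frac{1}{5} \cdot 3 \left(1 + 3\right) \left(-19\right) = -3 + \frac{1}{5} \cdot 3 \cdot 4 \left(-19\right) = -3 + \frac{12}{5} \left(-19\right) = -3 - \frac{228}{5} = - \frac{243}{5}$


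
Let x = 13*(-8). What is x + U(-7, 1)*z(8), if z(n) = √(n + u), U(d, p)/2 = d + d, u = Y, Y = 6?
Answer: -104 - 28*√14 ≈ -208.77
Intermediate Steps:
u = 6
U(d, p) = 4*d (U(d, p) = 2*(d + d) = 2*(2*d) = 4*d)
x = -104
z(n) = √(6 + n) (z(n) = √(n + 6) = √(6 + n))
x + U(-7, 1)*z(8) = -104 + (4*(-7))*√(6 + 8) = -104 - 28*√14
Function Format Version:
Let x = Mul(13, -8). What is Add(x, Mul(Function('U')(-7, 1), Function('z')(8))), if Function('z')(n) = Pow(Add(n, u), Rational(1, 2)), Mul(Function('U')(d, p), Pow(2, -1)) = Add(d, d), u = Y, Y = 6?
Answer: Add(-104, Mul(-28, Pow(14, Rational(1, 2)))) ≈ -208.77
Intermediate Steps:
u = 6
Function('U')(d, p) = Mul(4, d) (Function('U')(d, p) = Mul(2, Add(d, d)) = Mul(2, Mul(2, d)) = Mul(4, d))
x = -104
Function('z')(n) = Pow(Add(6, n), Rational(1, 2)) (Function('z')(n) = Pow(Add(n, 6), Rational(1, 2)) = Pow(Add(6, n), Rational(1, 2)))
Add(x, Mul(Function('U')(-7, 1), Function('z')(8))) = Add(-104, Mul(Mul(4, -7), Pow(Add(6, 8), Rational(1, 2)))) = Add(-104, Mul(-28, Pow(14, Rational(1, 2))))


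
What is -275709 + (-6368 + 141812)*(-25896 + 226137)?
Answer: 27121166295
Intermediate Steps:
-275709 + (-6368 + 141812)*(-25896 + 226137) = -275709 + 135444*200241 = -275709 + 27121442004 = 27121166295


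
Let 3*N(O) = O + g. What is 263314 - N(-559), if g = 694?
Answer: 263269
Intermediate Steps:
N(O) = 694/3 + O/3 (N(O) = (O + 694)/3 = (694 + O)/3 = 694/3 + O/3)
263314 - N(-559) = 263314 - (694/3 + (1/3)*(-559)) = 263314 - (694/3 - 559/3) = 263314 - 1*45 = 263314 - 45 = 263269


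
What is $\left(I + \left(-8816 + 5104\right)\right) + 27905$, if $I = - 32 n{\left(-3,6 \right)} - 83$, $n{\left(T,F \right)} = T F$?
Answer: $24686$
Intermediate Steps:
$n{\left(T,F \right)} = F T$
$I = 493$ ($I = - 32 \cdot 6 \left(-3\right) - 83 = \left(-32\right) \left(-18\right) - 83 = 576 - 83 = 493$)
$\left(I + \left(-8816 + 5104\right)\right) + 27905 = \left(493 + \left(-8816 + 5104\right)\right) + 27905 = \left(493 - 3712\right) + 27905 = -3219 + 27905 = 24686$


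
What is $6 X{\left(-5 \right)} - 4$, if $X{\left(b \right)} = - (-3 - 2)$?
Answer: $26$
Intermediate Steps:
$X{\left(b \right)} = 5$ ($X{\left(b \right)} = - (-3 - 2) = \left(-1\right) \left(-5\right) = 5$)
$6 X{\left(-5 \right)} - 4 = 6 \cdot 5 - 4 = 30 - 4 = 26$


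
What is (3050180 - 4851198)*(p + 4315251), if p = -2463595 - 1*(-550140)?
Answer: -4325677828328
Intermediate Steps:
p = -1913455 (p = -2463595 + 550140 = -1913455)
(3050180 - 4851198)*(p + 4315251) = (3050180 - 4851198)*(-1913455 + 4315251) = -1801018*2401796 = -4325677828328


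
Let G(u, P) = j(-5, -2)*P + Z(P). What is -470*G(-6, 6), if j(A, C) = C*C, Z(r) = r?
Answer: -14100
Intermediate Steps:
j(A, C) = C²
G(u, P) = 5*P (G(u, P) = (-2)²*P + P = 4*P + P = 5*P)
-470*G(-6, 6) = -2350*6 = -470*30 = -14100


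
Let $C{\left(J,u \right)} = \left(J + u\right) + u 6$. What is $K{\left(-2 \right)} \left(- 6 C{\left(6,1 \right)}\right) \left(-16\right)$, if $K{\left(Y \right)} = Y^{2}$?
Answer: $4992$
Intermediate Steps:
$C{\left(J,u \right)} = J + 7 u$ ($C{\left(J,u \right)} = \left(J + u\right) + 6 u = J + 7 u$)
$K{\left(-2 \right)} \left(- 6 C{\left(6,1 \right)}\right) \left(-16\right) = \left(-2\right)^{2} \left(- 6 \left(6 + 7 \cdot 1\right)\right) \left(-16\right) = 4 \left(- 6 \left(6 + 7\right)\right) \left(-16\right) = 4 \left(\left(-6\right) 13\right) \left(-16\right) = 4 \left(-78\right) \left(-16\right) = \left(-312\right) \left(-16\right) = 4992$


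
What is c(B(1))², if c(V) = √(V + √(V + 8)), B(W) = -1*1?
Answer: -1 + √7 ≈ 1.6458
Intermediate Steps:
B(W) = -1
c(V) = √(V + √(8 + V))
c(B(1))² = (√(-1 + √(8 - 1)))² = (√(-1 + √7))² = -1 + √7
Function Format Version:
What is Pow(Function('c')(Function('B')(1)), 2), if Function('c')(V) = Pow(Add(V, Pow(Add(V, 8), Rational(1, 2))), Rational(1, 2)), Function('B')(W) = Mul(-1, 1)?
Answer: Add(-1, Pow(7, Rational(1, 2))) ≈ 1.6458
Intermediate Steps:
Function('B')(W) = -1
Function('c')(V) = Pow(Add(V, Pow(Add(8, V), Rational(1, 2))), Rational(1, 2))
Pow(Function('c')(Function('B')(1)), 2) = Pow(Pow(Add(-1, Pow(Add(8, -1), Rational(1, 2))), Rational(1, 2)), 2) = Pow(Pow(Add(-1, Pow(7, Rational(1, 2))), Rational(1, 2)), 2) = Add(-1, Pow(7, Rational(1, 2)))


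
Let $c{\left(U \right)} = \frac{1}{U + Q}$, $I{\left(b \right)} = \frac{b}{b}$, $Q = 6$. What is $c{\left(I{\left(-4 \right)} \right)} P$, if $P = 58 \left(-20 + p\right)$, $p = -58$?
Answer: $- \frac{4524}{7} \approx -646.29$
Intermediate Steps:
$I{\left(b \right)} = 1$
$P = -4524$ ($P = 58 \left(-20 - 58\right) = 58 \left(-78\right) = -4524$)
$c{\left(U \right)} = \frac{1}{6 + U}$ ($c{\left(U \right)} = \frac{1}{U + 6} = \frac{1}{6 + U}$)
$c{\left(I{\left(-4 \right)} \right)} P = \frac{1}{6 + 1} \left(-4524\right) = \frac{1}{7} \left(-4524\right) = - \frac{4524}{7}$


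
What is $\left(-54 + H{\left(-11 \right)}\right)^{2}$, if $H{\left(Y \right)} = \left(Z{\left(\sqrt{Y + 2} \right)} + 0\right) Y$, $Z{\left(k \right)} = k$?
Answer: $1827 + 3564 i \approx 1827.0 + 3564.0 i$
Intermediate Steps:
$H{\left(Y \right)} = Y \sqrt{2 + Y}$ ($H{\left(Y \right)} = \left(\sqrt{Y + 2} + 0\right) Y = \left(\sqrt{2 + Y} + 0\right) Y = \sqrt{2 + Y} Y = Y \sqrt{2 + Y}$)
$\left(-54 + H{\left(-11 \right)}\right)^{2} = \left(-54 - 11 \sqrt{2 - 11}\right)^{2} = \left(-54 - 11 \sqrt{-9}\right)^{2} = \left(-54 - 11 \cdot 3 i\right)^{2} = \left(-54 - 33 i\right)^{2}$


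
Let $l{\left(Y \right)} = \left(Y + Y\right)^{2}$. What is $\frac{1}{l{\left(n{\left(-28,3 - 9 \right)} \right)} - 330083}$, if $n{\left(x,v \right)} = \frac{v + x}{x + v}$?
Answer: $- \frac{1}{330079} \approx -3.0296 \cdot 10^{-6}$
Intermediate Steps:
$n{\left(x,v \right)} = 1$ ($n{\left(x,v \right)} = \frac{v + x}{v + x} = 1$)
$l{\left(Y \right)} = 4 Y^{2}$ ($l{\left(Y \right)} = \left(2 Y\right)^{2} = 4 Y^{2}$)
$\frac{1}{l{\left(n{\left(-28,3 - 9 \right)} \right)} - 330083} = \frac{1}{4 \cdot 1^{2} - 330083} = \frac{1}{4 \cdot 1 - 330083} = \frac{1}{4 - 330083} = \frac{1}{-330079} = - \frac{1}{330079}$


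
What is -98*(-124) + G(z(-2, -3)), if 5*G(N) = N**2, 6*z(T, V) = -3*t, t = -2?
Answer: 60761/5 ≈ 12152.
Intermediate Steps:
z(T, V) = 1 (z(T, V) = (-3*(-2))/6 = (1/6)*6 = 1)
G(N) = N**2/5
-98*(-124) + G(z(-2, -3)) = -98*(-124) + (1/5)*1**2 = 12152 + (1/5)*1 = 12152 + 1/5 = 60761/5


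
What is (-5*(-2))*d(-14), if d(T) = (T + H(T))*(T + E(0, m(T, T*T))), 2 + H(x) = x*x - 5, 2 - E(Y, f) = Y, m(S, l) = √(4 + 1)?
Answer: -21000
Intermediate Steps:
m(S, l) = √5
E(Y, f) = 2 - Y
H(x) = -7 + x² (H(x) = -2 + (x*x - 5) = -2 + (x² - 5) = -2 + (-5 + x²) = -7 + x²)
d(T) = (2 + T)*(-7 + T + T²) (d(T) = (T + (-7 + T²))*(T + (2 - 1*0)) = (-7 + T + T²)*(T + (2 + 0)) = (-7 + T + T²)*(T + 2) = (-7 + T + T²)*(2 + T) = (2 + T)*(-7 + T + T²))
(-5*(-2))*d(-14) = (-5*(-2))*(-14 + (-14)³ - 5*(-14) + 3*(-14)²) = 10*(-14 - 2744 + 70 + 3*196) = 10*(-14 - 2744 + 70 + 588) = 10*(-2100) = -21000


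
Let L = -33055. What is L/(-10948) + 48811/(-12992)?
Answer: -3747581/5079872 ≈ -0.73773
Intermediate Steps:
L/(-10948) + 48811/(-12992) = -33055/(-10948) + 48811/(-12992) = -33055*(-1/10948) + 48811*(-1/12992) = 33055/10948 - 6973/1856 = -3747581/5079872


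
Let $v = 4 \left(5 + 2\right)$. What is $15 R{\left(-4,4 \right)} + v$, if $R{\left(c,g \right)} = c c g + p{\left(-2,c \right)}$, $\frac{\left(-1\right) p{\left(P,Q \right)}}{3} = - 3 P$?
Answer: $718$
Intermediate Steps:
$p{\left(P,Q \right)} = 9 P$ ($p{\left(P,Q \right)} = - 3 \left(- 3 P\right) = 9 P$)
$R{\left(c,g \right)} = -18 + g c^{2}$ ($R{\left(c,g \right)} = c c g + 9 \left(-2\right) = c^{2} g - 18 = g c^{2} - 18 = -18 + g c^{2}$)
$v = 28$ ($v = 4 \cdot 7 = 28$)
$15 R{\left(-4,4 \right)} + v = 15 \left(-18 + 4 \left(-4\right)^{2}\right) + 28 = 15 \left(-18 + 4 \cdot 16\right) + 28 = 15 \left(-18 + 64\right) + 28 = 15 \cdot 46 + 28 = 690 + 28 = 718$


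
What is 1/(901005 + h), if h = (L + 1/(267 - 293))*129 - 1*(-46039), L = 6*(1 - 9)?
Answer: 26/24462023 ≈ 1.0629e-6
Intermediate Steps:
L = -48 (L = 6*(-8) = -48)
h = 1035893/26 (h = (-48 + 1/(267 - 293))*129 - 1*(-46039) = (-48 + 1/(-26))*129 + 46039 = (-48 - 1/26)*129 + 46039 = -1249/26*129 + 46039 = -161121/26 + 46039 = 1035893/26 ≈ 39842.)
1/(901005 + h) = 1/(901005 + 1035893/26) = 1/(24462023/26) = 26/24462023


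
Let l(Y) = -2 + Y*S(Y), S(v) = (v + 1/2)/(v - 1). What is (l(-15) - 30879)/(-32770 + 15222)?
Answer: 988627/561536 ≈ 1.7606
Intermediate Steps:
S(v) = (1/2 + v)/(-1 + v) (S(v) = (v + 1/2)/(-1 + v) = (1/2 + v)/(-1 + v))
l(Y) = -2 + Y*(1/2 + Y)/(-1 + Y) (l(Y) = -2 + Y*((1/2 + Y)/(-1 + Y)) = -2 + Y*(1/2 + Y)/(-1 + Y))
(l(-15) - 30879)/(-32770 + 15222) = ((2 + (-15)**2 - 3/2*(-15))/(-1 - 15) - 30879)/(-32770 + 15222) = ((2 + 225 + 45/2)/(-16) - 30879)/(-17548) = (-1/16*499/2 - 30879)*(-1/17548) = (-499/32 - 30879)*(-1/17548) = -988627/32*(-1/17548) = 988627/561536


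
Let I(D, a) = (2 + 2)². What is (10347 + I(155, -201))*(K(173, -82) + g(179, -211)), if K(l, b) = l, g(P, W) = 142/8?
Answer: 7906969/4 ≈ 1.9767e+6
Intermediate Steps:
g(P, W) = 71/4 (g(P, W) = 142*(⅛) = 71/4)
I(D, a) = 16 (I(D, a) = 4² = 16)
(10347 + I(155, -201))*(K(173, -82) + g(179, -211)) = (10347 + 16)*(173 + 71/4) = 10363*(763/4) = 7906969/4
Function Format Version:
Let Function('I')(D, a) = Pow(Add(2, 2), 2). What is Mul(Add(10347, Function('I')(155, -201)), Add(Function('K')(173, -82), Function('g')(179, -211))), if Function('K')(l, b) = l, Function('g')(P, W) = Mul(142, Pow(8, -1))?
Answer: Rational(7906969, 4) ≈ 1.9767e+6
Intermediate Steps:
Function('g')(P, W) = Rational(71, 4) (Function('g')(P, W) = Mul(142, Rational(1, 8)) = Rational(71, 4))
Function('I')(D, a) = 16 (Function('I')(D, a) = Pow(4, 2) = 16)
Mul(Add(10347, Function('I')(155, -201)), Add(Function('K')(173, -82), Function('g')(179, -211))) = Mul(Add(10347, 16), Add(173, Rational(71, 4))) = Mul(10363, Rational(763, 4)) = Rational(7906969, 4)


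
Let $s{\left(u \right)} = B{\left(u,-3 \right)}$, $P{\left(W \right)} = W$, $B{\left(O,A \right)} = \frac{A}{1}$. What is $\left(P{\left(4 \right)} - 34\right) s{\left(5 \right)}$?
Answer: $90$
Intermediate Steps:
$B{\left(O,A \right)} = A$ ($B{\left(O,A \right)} = A 1 = A$)
$s{\left(u \right)} = -3$
$\left(P{\left(4 \right)} - 34\right) s{\left(5 \right)} = \left(4 - 34\right) \left(-3\right) = \left(-30\right) \left(-3\right) = 90$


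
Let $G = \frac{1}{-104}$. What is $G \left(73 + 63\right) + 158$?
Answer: $\frac{2037}{13} \approx 156.69$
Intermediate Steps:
$G = - \frac{1}{104} \approx -0.0096154$
$G \left(73 + 63\right) + 158 = - \frac{73 + 63}{104} + 158 = \left(- \frac{1}{104}\right) 136 + 158 = - \frac{17}{13} + 158 = \frac{2037}{13}$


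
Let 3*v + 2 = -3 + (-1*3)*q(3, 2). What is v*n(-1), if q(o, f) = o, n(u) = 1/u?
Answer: 14/3 ≈ 4.6667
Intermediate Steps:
v = -14/3 (v = -⅔ + (-3 - 1*3*3)/3 = -⅔ + (-3 - 3*3)/3 = -⅔ + (-3 - 9)/3 = -⅔ + (⅓)*(-12) = -⅔ - 4 = -14/3 ≈ -4.6667)
v*n(-1) = -14/3/(-1) = -14/3*(-1) = 14/3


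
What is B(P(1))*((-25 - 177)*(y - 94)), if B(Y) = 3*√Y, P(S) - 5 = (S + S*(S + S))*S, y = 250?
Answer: -189072*√2 ≈ -2.6739e+5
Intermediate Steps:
P(S) = 5 + S*(S + 2*S²) (P(S) = 5 + (S + S*(S + S))*S = 5 + (S + S*(2*S))*S = 5 + (S + 2*S²)*S = 5 + S*(S + 2*S²))
B(P(1))*((-25 - 177)*(y - 94)) = (3*√(5 + 1² + 2*1³))*((-25 - 177)*(250 - 94)) = (3*√(5 + 1 + 2*1))*(-202*156) = (3*√(5 + 1 + 2))*(-31512) = (3*√8)*(-31512) = (3*(2*√2))*(-31512) = (6*√2)*(-31512) = -189072*√2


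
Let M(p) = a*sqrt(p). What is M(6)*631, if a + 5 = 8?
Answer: 1893*sqrt(6) ≈ 4636.9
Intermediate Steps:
a = 3 (a = -5 + 8 = 3)
M(p) = 3*sqrt(p)
M(6)*631 = (3*sqrt(6))*631 = 1893*sqrt(6)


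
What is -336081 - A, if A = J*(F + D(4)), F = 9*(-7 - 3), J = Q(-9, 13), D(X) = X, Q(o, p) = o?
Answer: -336855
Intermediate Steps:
J = -9
F = -90 (F = 9*(-10) = -90)
A = 774 (A = -9*(-90 + 4) = -9*(-86) = 774)
-336081 - A = -336081 - 1*774 = -336081 - 774 = -336855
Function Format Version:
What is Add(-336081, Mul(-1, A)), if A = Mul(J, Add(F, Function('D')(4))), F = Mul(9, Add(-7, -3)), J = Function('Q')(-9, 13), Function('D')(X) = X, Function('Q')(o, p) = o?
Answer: -336855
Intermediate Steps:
J = -9
F = -90 (F = Mul(9, -10) = -90)
A = 774 (A = Mul(-9, Add(-90, 4)) = Mul(-9, -86) = 774)
Add(-336081, Mul(-1, A)) = Add(-336081, Mul(-1, 774)) = Add(-336081, -774) = -336855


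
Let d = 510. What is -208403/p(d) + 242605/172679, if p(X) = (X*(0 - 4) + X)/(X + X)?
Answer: 71974371089/518037 ≈ 1.3894e+5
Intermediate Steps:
p(X) = -3/2 (p(X) = (X*(-4) + X)/((2*X)) = (-4*X + X)*(1/(2*X)) = (-3*X)*(1/(2*X)) = -3/2)
-208403/p(d) + 242605/172679 = -208403/(-3/2) + 242605/172679 = -208403*(-⅔) + 242605*(1/172679) = 416806/3 + 242605/172679 = 71974371089/518037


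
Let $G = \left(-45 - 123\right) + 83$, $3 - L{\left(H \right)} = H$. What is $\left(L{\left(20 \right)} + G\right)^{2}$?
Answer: $10404$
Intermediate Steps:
$L{\left(H \right)} = 3 - H$
$G = -85$ ($G = -168 + 83 = -85$)
$\left(L{\left(20 \right)} + G\right)^{2} = \left(\left(3 - 20\right) - 85\right)^{2} = \left(-17 - 85\right)^{2} = \left(-102\right)^{2} = 10404$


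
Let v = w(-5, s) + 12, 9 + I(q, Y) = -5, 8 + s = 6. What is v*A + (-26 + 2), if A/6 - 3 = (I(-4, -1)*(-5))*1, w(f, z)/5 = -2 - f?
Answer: 11802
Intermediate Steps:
s = -2 (s = -8 + 6 = -2)
I(q, Y) = -14 (I(q, Y) = -9 - 5 = -14)
w(f, z) = -10 - 5*f (w(f, z) = 5*(-2 - f) = -10 - 5*f)
v = 27 (v = (-10 - 5*(-5)) + 12 = (-10 + 25) + 12 = 15 + 12 = 27)
A = 438 (A = 18 + 6*(-14*(-5)*1) = 18 + 6*(70*1) = 18 + 6*70 = 18 + 420 = 438)
v*A + (-26 + 2) = 27*438 + (-26 + 2) = 11826 - 24 = 11802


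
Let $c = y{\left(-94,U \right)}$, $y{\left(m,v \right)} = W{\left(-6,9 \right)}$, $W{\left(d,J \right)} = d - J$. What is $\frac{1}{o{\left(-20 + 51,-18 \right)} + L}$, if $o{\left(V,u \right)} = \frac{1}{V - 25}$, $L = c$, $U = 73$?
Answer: $- \frac{6}{89} \approx -0.067416$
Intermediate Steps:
$y{\left(m,v \right)} = -15$ ($y{\left(m,v \right)} = -6 - 9 = -15$)
$c = -15$
$L = -15$
$o{\left(V,u \right)} = \frac{1}{-25 + V}$
$\frac{1}{o{\left(-20 + 51,-18 \right)} + L} = \frac{1}{\frac{1}{-25 + \left(-20 + 51\right)} - 15} = \frac{1}{\frac{1}{-25 + 31} - 15} = \frac{1}{\frac{1}{6} - 15} = \frac{1}{- \frac{89}{6}} = - \frac{6}{89}$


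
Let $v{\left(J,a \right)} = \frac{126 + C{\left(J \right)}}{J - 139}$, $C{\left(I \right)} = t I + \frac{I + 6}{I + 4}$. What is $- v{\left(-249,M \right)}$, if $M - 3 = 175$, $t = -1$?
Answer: $\frac{46059}{47530} \approx 0.96905$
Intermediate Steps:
$M = 178$ ($M = 3 + 175 = 178$)
$C{\left(I \right)} = - I + \frac{6 + I}{4 + I}$ ($C{\left(I \right)} = - I + \frac{I + 6}{I + 4} = - I + \frac{6 + I}{4 + I}$)
$v{\left(J,a \right)} = \frac{126 + \frac{6 - J^{2} - 3 J}{4 + J}}{-139 + J}$ ($v{\left(J,a \right)} = \frac{126 + \frac{6 - J^{2} - 3 J}{4 + J}}{J - 139} = \frac{126 + \frac{6 - J^{2} - 3 J}{4 + J}}{-139 + J}$)
$- v{\left(-249,M \right)} = - \frac{510 - \left(-249\right)^{2} + 123 \left(-249\right)}{\left(-139 - 249\right) \left(4 - 249\right)} = - \frac{510 - 62001 - 30627}{\left(-388\right) \left(-245\right)} = - \frac{\left(-1\right) \left(-1\right) \left(510 - 62001 - 30627\right)}{388 \cdot 245} = - \frac{\left(-1\right) \left(-1\right) \left(-92118\right)}{388 \cdot 245} = \left(-1\right) \left(- \frac{46059}{47530}\right) = \frac{46059}{47530}$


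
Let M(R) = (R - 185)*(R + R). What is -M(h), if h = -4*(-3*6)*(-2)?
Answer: -94752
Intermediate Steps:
h = -144 (h = -(-72)*(-2) = -4*36 = -144)
M(R) = 2*R*(-185 + R) (M(R) = (-185 + R)*(2*R) = 2*R*(-185 + R))
-M(h) = -2*(-144)*(-185 - 144) = -2*(-144)*(-329) = -1*94752 = -94752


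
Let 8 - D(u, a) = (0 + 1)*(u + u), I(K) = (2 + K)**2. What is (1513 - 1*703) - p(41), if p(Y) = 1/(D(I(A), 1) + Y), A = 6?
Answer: 63991/79 ≈ 810.01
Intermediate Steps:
D(u, a) = 8 - 2*u (D(u, a) = 8 - (0 + 1)*(u + u) = 8 - 2*u)
p(Y) = 1/(-120 + Y) (p(Y) = 1/((8 - 2*(2 + 6)**2) + Y) = 1/((8 - 2*8**2) + Y) = 1/((8 - 2*64) + Y) = 1/((8 - 128) + Y) = 1/(-120 + Y))
(1513 - 1*703) - p(41) = (1513 - 1*703) - 1/(-120 + 41) = (1513 - 703) - 1/(-79) = 810 - 1*(-1/79) = 810 + 1/79 = 63991/79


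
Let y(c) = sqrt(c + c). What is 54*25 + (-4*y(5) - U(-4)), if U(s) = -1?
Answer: 1351 - 4*sqrt(10) ≈ 1338.4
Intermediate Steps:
y(c) = sqrt(2)*sqrt(c) (y(c) = sqrt(2*c) = sqrt(2)*sqrt(c))
54*25 + (-4*y(5) - U(-4)) = 54*25 + (-4*sqrt(2)*sqrt(5) - 1*(-1)) = 1350 + (-4*sqrt(10) + 1) = 1350 + (1 - 4*sqrt(10)) = 1351 - 4*sqrt(10)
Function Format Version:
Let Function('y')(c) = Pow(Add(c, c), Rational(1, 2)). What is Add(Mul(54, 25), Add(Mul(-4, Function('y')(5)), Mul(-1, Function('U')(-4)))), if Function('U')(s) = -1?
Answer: Add(1351, Mul(-4, Pow(10, Rational(1, 2)))) ≈ 1338.4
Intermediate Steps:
Function('y')(c) = Mul(Pow(2, Rational(1, 2)), Pow(c, Rational(1, 2))) (Function('y')(c) = Pow(Mul(2, c), Rational(1, 2)) = Mul(Pow(2, Rational(1, 2)), Pow(c, Rational(1, 2))))
Add(Mul(54, 25), Add(Mul(-4, Function('y')(5)), Mul(-1, Function('U')(-4)))) = Add(Mul(54, 25), Add(Mul(-4, Mul(Pow(2, Rational(1, 2)), Pow(5, Rational(1, 2)))), Mul(-1, -1))) = Add(1350, Add(Mul(-4, Pow(10, Rational(1, 2))), 1)) = Add(1350, Add(1, Mul(-4, Pow(10, Rational(1, 2))))) = Add(1351, Mul(-4, Pow(10, Rational(1, 2))))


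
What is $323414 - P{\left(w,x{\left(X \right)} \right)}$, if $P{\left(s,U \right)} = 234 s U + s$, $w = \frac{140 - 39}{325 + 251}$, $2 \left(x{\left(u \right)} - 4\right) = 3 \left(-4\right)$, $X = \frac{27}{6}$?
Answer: $\frac{186333631}{576} \approx 3.235 \cdot 10^{5}$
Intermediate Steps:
$X = \frac{9}{2}$ ($X = 27 \cdot \frac{1}{6} = \frac{9}{2} \approx 4.5$)
$x{\left(u \right)} = -2$ ($x{\left(u \right)} = 4 + \frac{3 \left(-4\right)}{2} = 4 + \frac{1}{2} \left(-12\right) = 4 - 6 = -2$)
$w = \frac{101}{576}$ ($w = \frac{140 + \left(-104 + 65\right)}{576} = \left(140 - 39\right) \frac{1}{576} = 101 \cdot \frac{1}{576} = \frac{101}{576} \approx 0.17535$)
$P{\left(s,U \right)} = s + 234 U s$ ($P{\left(s,U \right)} = 234 U s + s = s + 234 U s$)
$323414 - P{\left(w,x{\left(X \right)} \right)} = 323414 - \frac{101 \left(1 + 234 \left(-2\right)\right)}{576} = 323414 - \frac{101 \left(1 - 468\right)}{576} = 323414 - \frac{101}{576} \left(-467\right) = 323414 - - \frac{47167}{576} = 323414 + \frac{47167}{576} = \frac{186333631}{576}$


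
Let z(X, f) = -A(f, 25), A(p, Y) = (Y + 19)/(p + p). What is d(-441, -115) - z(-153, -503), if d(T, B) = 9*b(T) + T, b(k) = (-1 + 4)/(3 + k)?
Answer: -32393897/73438 ≈ -441.11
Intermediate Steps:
A(p, Y) = (19 + Y)/(2*p) (A(p, Y) = (19 + Y)/((2*p)) = (19 + Y)*(1/(2*p)) = (19 + Y)/(2*p))
b(k) = 3/(3 + k)
d(T, B) = T + 27/(3 + T) (d(T, B) = 9*(3/(3 + T)) + T = 27/(3 + T) + T = T + 27/(3 + T))
z(X, f) = -22/f (z(X, f) = -(19 + 25)/(2*f) = -44/(2*f) = -22/f)
d(-441, -115) - z(-153, -503) = (27 - 441*(3 - 441))/(3 - 441) - (-22)/(-503) = (27 - 441*(-438))/(-438) - (-22)*(-1)/503 = -(27 + 193158)/438 - 1*22/503 = -1/438*193185 - 22/503 = -64395/146 - 22/503 = -32393897/73438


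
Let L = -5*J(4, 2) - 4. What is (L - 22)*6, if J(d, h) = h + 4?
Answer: -336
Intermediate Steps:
J(d, h) = 4 + h
L = -34 (L = -5*(4 + 2) - 4 = -5*6 - 4 = -30 - 4 = -34)
(L - 22)*6 = (-34 - 22)*6 = -56*6 = -336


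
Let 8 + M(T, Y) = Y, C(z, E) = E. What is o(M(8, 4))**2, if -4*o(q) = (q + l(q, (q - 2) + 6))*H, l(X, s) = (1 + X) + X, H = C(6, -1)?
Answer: 121/16 ≈ 7.5625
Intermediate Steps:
M(T, Y) = -8 + Y
H = -1
l(X, s) = 1 + 2*X
o(q) = 1/4 + 3*q/4 (o(q) = -(q + (1 + 2*q))*(-1)/4 = -(1 + 3*q)*(-1)/4 = -(-1 - 3*q)/4 = 1/4 + 3*q/4)
o(M(8, 4))**2 = (1/4 + 3*(-8 + 4)/4)**2 = (1/4 + (3/4)*(-4))**2 = (1/4 - 3)**2 = (-11/4)**2 = 121/16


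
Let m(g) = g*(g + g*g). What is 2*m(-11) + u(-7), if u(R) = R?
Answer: -2427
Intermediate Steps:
m(g) = g*(g + g**2)
2*m(-11) + u(-7) = 2*((-11)**2*(1 - 11)) - 7 = 2*(121*(-10)) - 7 = 2*(-1210) - 7 = -2420 - 7 = -2427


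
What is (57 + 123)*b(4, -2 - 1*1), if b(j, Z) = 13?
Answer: 2340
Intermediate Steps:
(57 + 123)*b(4, -2 - 1*1) = (57 + 123)*13 = 180*13 = 2340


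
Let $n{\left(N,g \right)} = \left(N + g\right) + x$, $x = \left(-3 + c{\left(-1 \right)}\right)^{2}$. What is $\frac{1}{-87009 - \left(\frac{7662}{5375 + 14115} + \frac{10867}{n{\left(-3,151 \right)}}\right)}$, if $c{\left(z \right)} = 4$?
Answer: $- \frac{1452005}{126443972779} \approx -1.1483 \cdot 10^{-5}$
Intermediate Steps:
$x = 1$ ($x = \left(-3 + 4\right)^{2} = 1^{2} = 1$)
$n{\left(N,g \right)} = 1 + N + g$ ($n{\left(N,g \right)} = \left(N + g\right) + 1 = 1 + N + g$)
$\frac{1}{-87009 - \left(\frac{7662}{5375 + 14115} + \frac{10867}{n{\left(-3,151 \right)}}\right)} = \frac{1}{-87009 - \left(\frac{7662}{5375 + 14115} + \frac{10867}{1 - 3 + 151}\right)} = \frac{1}{-87009 - \left(\frac{3831}{9745} + \frac{10867}{149}\right)} = \frac{1}{-87009 - \frac{106469734}{1452005}} = \frac{1}{- \frac{126443972779}{1452005}} = - \frac{1452005}{126443972779}$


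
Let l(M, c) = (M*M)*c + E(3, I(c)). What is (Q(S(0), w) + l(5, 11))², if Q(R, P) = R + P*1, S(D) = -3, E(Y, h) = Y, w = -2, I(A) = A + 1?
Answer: 74529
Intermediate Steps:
I(A) = 1 + A
Q(R, P) = P + R (Q(R, P) = R + P = P + R)
l(M, c) = 3 + c*M² (l(M, c) = (M*M)*c + 3 = M²*c + 3 = c*M² + 3 = 3 + c*M²)
(Q(S(0), w) + l(5, 11))² = ((-2 - 3) + (3 + 11*5²))² = (-5 + (3 + 11*25))² = (-5 + (3 + 275))² = (-5 + 278)² = 273² = 74529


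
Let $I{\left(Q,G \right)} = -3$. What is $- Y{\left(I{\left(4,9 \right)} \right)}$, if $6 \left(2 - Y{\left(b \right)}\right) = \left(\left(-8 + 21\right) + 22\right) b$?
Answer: $- \frac{39}{2} \approx -19.5$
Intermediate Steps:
$Y{\left(b \right)} = 2 - \frac{35 b}{6}$ ($Y{\left(b \right)} = 2 - \frac{\left(\left(-8 + 21\right) + 22\right) b}{6} = 2 - \frac{\left(13 + 22\right) b}{6} = 2 - \frac{35 b}{6}$)
$- Y{\left(I{\left(4,9 \right)} \right)} = - (2 - - \frac{35}{2}) = - (2 + \frac{35}{2}) = \left(-1\right) \frac{39}{2} = - \frac{39}{2}$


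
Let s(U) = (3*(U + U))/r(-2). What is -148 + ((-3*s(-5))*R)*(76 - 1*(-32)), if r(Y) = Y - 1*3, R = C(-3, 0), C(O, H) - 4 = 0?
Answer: -7924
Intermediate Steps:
C(O, H) = 4 (C(O, H) = 4 + 0 = 4)
R = 4
r(Y) = -3 + Y (r(Y) = Y - 3 = -3 + Y)
s(U) = -6*U/5 (s(U) = (3*(U + U))/(-3 - 2) = (3*(2*U))/(-5) = (6*U)*(-⅕) = -6*U/5)
-148 + ((-3*s(-5))*R)*(76 - 1*(-32)) = -148 + (-(-18)*(-5)/5*4)*(76 - 1*(-32)) = -148 + (-3*6*4)*(76 + 32) = -148 - 18*4*108 = -148 - 72*108 = -148 - 7776 = -7924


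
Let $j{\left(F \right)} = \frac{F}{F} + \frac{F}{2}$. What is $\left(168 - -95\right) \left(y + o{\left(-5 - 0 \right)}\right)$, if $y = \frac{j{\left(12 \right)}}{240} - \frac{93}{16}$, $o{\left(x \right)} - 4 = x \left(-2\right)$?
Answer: $\frac{129659}{60} \approx 2161.0$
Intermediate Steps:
$j{\left(F \right)} = 1 + \frac{F}{2}$ ($j{\left(F \right)} = 1 + F \frac{1}{2} = 1 + \frac{F}{2}$)
$o{\left(x \right)} = 4 - 2 x$ ($o{\left(x \right)} = 4 + x \left(-2\right) = 4 - 2 x$)
$y = - \frac{347}{60}$ ($y = \frac{1 + \frac{1}{2} \cdot 12}{240} - \frac{93}{16} = \left(1 + 6\right) \frac{1}{240} - \frac{93}{16} = 7 \cdot \frac{1}{240} - \frac{93}{16} = \frac{7}{240} - \frac{93}{16} = - \frac{347}{60} \approx -5.7833$)
$\left(168 - -95\right) \left(y + o{\left(-5 - 0 \right)}\right) = \left(168 - -95\right) \left(- \frac{347}{60} - \left(-4 + 2 \left(-5 - 0\right)\right)\right) = \left(168 + 95\right) \left(- \frac{347}{60} - \left(-4 + 2 \left(-5 + 0\right)\right)\right) = 263 \left(- \frac{347}{60} + \left(4 - -10\right)\right) = 263 \left(- \frac{347}{60} + \left(4 + 10\right)\right) = 263 \left(- \frac{347}{60} + 14\right) = 263 \cdot \frac{493}{60} = \frac{129659}{60}$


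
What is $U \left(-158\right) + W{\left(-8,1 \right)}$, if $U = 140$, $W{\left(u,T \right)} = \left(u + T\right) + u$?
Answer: $-22135$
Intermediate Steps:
$W{\left(u,T \right)} = T + 2 u$ ($W{\left(u,T \right)} = \left(T + u\right) + u = T + 2 u$)
$U \left(-158\right) + W{\left(-8,1 \right)} = 140 \left(-158\right) + \left(1 + 2 \left(-8\right)\right) = -22120 + \left(1 - 16\right) = -22120 - 15 = -22135$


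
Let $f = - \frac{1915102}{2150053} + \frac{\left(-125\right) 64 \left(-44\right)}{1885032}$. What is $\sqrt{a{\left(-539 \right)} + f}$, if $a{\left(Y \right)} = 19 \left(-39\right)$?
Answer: $\frac{5 i \sqrt{94007260877266643509715}}{56290537593} \approx 27.234 i$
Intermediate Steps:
$a{\left(Y \right)} = -741$
$f = - \frac{356651237158}{506614838337}$ ($f = \left(-1915102\right) \frac{1}{2150053} + \left(-8000\right) \left(-44\right) \frac{1}{1885032} = - \frac{1915102}{2150053} + 352000 \cdot \frac{1}{1885032} = - \frac{1915102}{2150053} + \frac{44000}{235629} = - \frac{356651237158}{506614838337} \approx -0.70399$)
$\sqrt{a{\left(-539 \right)} + f} = \sqrt{-741 - \frac{356651237158}{506614838337}} = \sqrt{- \frac{375758246444875}{506614838337}} = \frac{5 i \sqrt{94007260877266643509715}}{56290537593}$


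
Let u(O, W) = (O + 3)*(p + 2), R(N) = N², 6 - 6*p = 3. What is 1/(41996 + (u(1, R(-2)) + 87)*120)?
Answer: 1/53636 ≈ 1.8644e-5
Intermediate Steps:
p = ½ (p = 1 - ⅙*3 = 1 - ½ = ½ ≈ 0.50000)
u(O, W) = 15/2 + 5*O/2 (u(O, W) = (O + 3)*(½ + 2) = (3 + O)*(5/2) = 15/2 + 5*O/2)
1/(41996 + (u(1, R(-2)) + 87)*120) = 1/(41996 + ((15/2 + (5/2)*1) + 87)*120) = 1/(41996 + ((15/2 + 5/2) + 87)*120) = 1/(41996 + (10 + 87)*120) = 1/(41996 + 97*120) = 1/(41996 + 11640) = 1/53636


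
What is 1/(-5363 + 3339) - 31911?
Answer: -64587865/2024 ≈ -31911.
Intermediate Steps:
1/(-5363 + 3339) - 31911 = 1/(-2024) - 31911 = -1/2024 - 31911 = -64587865/2024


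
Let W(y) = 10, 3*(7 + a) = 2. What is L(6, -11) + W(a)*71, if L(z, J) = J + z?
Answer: 705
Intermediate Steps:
a = -19/3 (a = -7 + (⅓)*2 = -7 + ⅔ = -19/3 ≈ -6.3333)
L(6, -11) + W(a)*71 = (-11 + 6) + 10*71 = -5 + 710 = 705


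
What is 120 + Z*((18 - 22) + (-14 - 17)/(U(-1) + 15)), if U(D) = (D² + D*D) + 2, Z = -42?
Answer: 6774/19 ≈ 356.53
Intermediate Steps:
U(D) = 2 + 2*D² (U(D) = (D² + D²) + 2 = 2*D² + 2 = 2 + 2*D²)
120 + Z*((18 - 22) + (-14 - 17)/(U(-1) + 15)) = 120 - 42*((18 - 22) + (-14 - 17)/((2 + 2*(-1)²) + 15)) = 120 - 42*(-4 - 31/((2 + 2*1) + 15)) = 120 - 42*(-4 - 31/((2 + 2) + 15)) = 120 - 42*(-4 - 31/(4 + 15)) = 120 - 42*(-4 - 31/19) = 120 - 42*(-107/19) = 120 + 4494/19 = 6774/19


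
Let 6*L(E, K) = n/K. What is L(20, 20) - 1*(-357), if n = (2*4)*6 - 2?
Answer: 21443/60 ≈ 357.38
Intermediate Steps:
n = 46 (n = 8*6 - 2 = 48 - 2 = 46)
L(E, K) = 23/(3*K) (L(E, K) = (46/K)/6 = 23/(3*K))
L(20, 20) - 1*(-357) = (23/3)/20 - 1*(-357) = (23/3)*(1/20) + 357 = 23/60 + 357 = 21443/60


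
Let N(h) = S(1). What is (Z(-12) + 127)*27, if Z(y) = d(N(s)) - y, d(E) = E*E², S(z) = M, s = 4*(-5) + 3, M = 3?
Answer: 4482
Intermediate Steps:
s = -17 (s = -20 + 3 = -17)
S(z) = 3
N(h) = 3
d(E) = E³
Z(y) = 27 - y (Z(y) = 3³ - y = 27 - y)
(Z(-12) + 127)*27 = ((27 - 1*(-12)) + 127)*27 = ((27 + 12) + 127)*27 = (39 + 127)*27 = 166*27 = 4482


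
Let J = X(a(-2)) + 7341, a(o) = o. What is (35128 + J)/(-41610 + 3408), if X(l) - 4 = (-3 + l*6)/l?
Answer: -84961/76404 ≈ -1.1120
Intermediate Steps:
X(l) = 4 + (-3 + 6*l)/l (X(l) = 4 + (-3 + l*6)/l = 4 + (-3 + 6*l)/l)
J = 14705/2 (J = (10 - 3/(-2)) + 7341 = (10 - 3*(-½)) + 7341 = (10 + 3/2) + 7341 = 23/2 + 7341 = 14705/2 ≈ 7352.5)
(35128 + J)/(-41610 + 3408) = (35128 + 14705/2)/(-41610 + 3408) = (84961/2)/(-38202) = (84961/2)*(-1/38202) = -84961/76404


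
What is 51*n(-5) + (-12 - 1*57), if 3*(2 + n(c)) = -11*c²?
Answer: -4846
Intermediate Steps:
n(c) = -2 - 11*c²/3 (n(c) = -2 + (-11*c²)/3 = -2 - 11*c²/3)
51*n(-5) + (-12 - 1*57) = 51*(-2 - 11/3*(-5)²) + (-12 - 1*57) = 51*(-2 - 11/3*25) + (-12 - 57) = 51*(-2 - 275/3) - 69 = 51*(-281/3) - 69 = -4777 - 69 = -4846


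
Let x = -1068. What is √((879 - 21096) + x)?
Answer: 3*I*√2365 ≈ 145.89*I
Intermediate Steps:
√((879 - 21096) + x) = √((879 - 21096) - 1068) = √(-20217 - 1068) = √(-21285) = 3*I*√2365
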